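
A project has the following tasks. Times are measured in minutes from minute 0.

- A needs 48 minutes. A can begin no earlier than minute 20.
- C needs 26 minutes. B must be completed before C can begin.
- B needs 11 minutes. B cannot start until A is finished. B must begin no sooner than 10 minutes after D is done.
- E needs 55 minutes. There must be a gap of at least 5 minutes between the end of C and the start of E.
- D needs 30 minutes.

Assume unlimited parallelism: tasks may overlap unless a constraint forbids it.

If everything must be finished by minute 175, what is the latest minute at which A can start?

E has no dependents, so it just needs to finish by minute 175. Starting by 175 − 55 = minute 120 achieves that.
C feeds into E (must start by minute 120, minus 5-minute gap → minute 115); so C must finish by minute 115 and therefore start by minute 89.
Since C (must start by minute 89) depends on it, B must finish by minute 89. Backing off its 11-minute duration gives a latest start of minute 78.
A has to be done before B (must start by minute 78). That means finishing by minute 78, i.e. starting by 78 − 48 = minute 30.

30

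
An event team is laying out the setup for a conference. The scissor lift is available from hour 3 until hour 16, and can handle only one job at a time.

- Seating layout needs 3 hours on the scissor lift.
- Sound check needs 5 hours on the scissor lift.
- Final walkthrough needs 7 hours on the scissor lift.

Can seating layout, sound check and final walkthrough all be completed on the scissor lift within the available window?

No

The scissor lift window is 16 − 3 = 13 hours.
Running back to back, the jobs need 3 + 5 + 7 = 15 hours on the scissor lift.
Since 15 > 13, they cannot all fit.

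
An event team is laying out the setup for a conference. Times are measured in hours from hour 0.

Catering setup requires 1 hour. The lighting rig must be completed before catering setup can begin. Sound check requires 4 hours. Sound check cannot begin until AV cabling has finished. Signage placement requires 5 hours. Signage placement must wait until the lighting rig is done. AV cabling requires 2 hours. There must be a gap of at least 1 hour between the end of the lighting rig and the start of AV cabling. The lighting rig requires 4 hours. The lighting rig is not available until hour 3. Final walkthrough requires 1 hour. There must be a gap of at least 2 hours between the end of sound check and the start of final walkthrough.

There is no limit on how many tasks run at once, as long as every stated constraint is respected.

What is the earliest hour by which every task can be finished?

After its own release at hour 3, the lighting rig can start at hour 3 and finishes at hour 7.
After the lighting rig (finishes hour 7), catering setup can start at hour 7 and finishes at hour 8.
After the lighting rig (finishes hour 7), signage placement can start at hour 7 and finishes at hour 12.
AV cabling cannot begin until the lighting rig (finishes hour 7, plus 1-hour gap → hour 8). It runs from hour 8 to 8 + 2 = hour 10.
After AV cabling (finishes hour 10), sound check can start at hour 10 and finishes at hour 14.
Final walkthrough waits on sound check (finishes hour 14, plus 2-hour gap → hour 16), so it starts at hour 16 and finishes at 16 + 1 = hour 17.
All tasks are finished once the last one completes. Finish times: The lighting rig at 7, AV cabling at 10, Signage placement at 12, Catering setup at 8, Sound check at 14, Final walkthrough at 17. The latest is hour 17.

17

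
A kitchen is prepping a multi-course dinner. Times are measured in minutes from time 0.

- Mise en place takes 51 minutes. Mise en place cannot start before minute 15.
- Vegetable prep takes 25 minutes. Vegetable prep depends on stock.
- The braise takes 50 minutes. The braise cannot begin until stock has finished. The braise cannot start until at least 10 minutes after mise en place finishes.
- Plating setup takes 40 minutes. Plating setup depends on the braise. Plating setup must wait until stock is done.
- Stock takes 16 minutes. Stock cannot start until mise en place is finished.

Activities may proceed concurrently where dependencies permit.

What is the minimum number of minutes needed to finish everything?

Mise en place waits on its own release at minute 15, so it starts at minute 15 and finishes at 15 + 51 = minute 66.
Stock waits on mise en place (finishes minute 66), so it starts at minute 66 and finishes at 66 + 16 = minute 82.
Vegetable prep cannot begin until stock (finishes minute 82). It runs from minute 82 to 82 + 25 = minute 107.
The braise has to wait for stock (finishes minute 82); mise en place (finishes minute 66, plus 10-minute gap → minute 76). The latest of these is minute 82, so the braise runs minute 82 to 82 + 50 = minute 132.
Plating setup cannot start until the braise (finishes minute 132); stock (finishes minute 82). The controlling bound is minute 132, so plating setup finishes at 132 + 40 = minute 172.
All tasks are finished once the last one completes. Finish times: Mise en place at 66, Stock at 82, The braise at 132, Vegetable prep at 107, Plating setup at 172. The latest is minute 172.

172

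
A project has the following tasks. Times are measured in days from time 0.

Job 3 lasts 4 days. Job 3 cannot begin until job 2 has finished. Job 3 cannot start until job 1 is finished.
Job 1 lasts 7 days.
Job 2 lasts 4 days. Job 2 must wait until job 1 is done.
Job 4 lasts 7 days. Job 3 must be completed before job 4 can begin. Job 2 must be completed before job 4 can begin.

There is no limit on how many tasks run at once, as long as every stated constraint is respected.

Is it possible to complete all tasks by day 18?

Nothing blocks job 1, so it runs from day 0 to day 7.
Job 2 cannot begin until job 1 (finishes day 7). It runs from day 7 to 7 + 4 = day 11.
For job 3: job 2 (finishes day 11); job 1 (finishes day 7). Taking the maximum gives a start of day 11, and it finishes at 11 + 4 = day 15.
For job 4: job 3 (finishes day 15); job 2 (finishes day 11). Taking the maximum gives a start of day 15, and it finishes at 15 + 7 = day 22.
The earliest everything can be done is day 22, which is after the deadline of 18, so it is not possible.

No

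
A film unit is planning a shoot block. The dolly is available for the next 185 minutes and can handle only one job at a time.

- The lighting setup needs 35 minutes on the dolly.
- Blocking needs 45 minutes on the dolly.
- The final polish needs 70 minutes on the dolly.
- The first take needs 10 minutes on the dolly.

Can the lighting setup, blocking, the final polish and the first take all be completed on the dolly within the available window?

Yes

Running back to back, the jobs need 35 + 45 + 70 + 10 = 160 minutes on the dolly.
Since 160 ≤ 185, they fit within the window.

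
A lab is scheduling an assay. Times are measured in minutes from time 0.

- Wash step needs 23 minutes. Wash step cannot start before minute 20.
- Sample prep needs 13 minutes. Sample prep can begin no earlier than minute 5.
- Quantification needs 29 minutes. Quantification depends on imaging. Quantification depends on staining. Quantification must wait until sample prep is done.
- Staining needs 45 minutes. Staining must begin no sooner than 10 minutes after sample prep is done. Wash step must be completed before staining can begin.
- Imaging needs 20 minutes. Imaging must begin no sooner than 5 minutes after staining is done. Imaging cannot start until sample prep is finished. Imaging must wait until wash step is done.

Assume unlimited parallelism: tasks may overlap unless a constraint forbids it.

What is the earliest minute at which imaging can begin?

93

Wash step waits on its own release at minute 20, so it starts at minute 20 and finishes at 20 + 23 = minute 43.
Sample prep cannot begin until its own release at minute 5. It runs from minute 5 to 5 + 13 = minute 18.
Staining needs all of sample prep (finishes minute 18, plus 10-minute gap → minute 28); wash step (finishes minute 43). That puts its earliest start at minute 43; it finishes at 43 + 45 = minute 88.
Imaging waits on staining (finishes minute 88, plus 5-minute gap → minute 93); sample prep (finishes minute 18); wash step (finishes minute 43). The latest of these is minute 93, which is the earliest imaging can start.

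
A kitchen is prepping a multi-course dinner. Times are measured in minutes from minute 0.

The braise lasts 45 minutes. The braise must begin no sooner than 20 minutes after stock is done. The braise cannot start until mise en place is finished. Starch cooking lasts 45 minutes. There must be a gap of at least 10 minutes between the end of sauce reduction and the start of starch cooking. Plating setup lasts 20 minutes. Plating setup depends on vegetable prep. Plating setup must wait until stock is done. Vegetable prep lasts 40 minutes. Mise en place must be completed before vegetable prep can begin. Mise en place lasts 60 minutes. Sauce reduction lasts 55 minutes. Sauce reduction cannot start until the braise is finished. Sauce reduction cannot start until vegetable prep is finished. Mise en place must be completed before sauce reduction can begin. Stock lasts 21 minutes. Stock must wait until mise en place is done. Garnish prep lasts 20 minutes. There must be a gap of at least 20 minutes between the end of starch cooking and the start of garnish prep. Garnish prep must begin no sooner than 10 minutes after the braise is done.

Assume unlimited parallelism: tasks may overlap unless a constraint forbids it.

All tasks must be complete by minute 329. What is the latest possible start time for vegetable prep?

139

Garnish prep must finish by minute 329; it takes 20 minutes, so it must start by 329 − 20 = minute 309.
Starch cooking feeds into garnish prep (must start by minute 309, minus 20-minute gap → minute 289); so starch cooking must finish by minute 289 and therefore start by minute 244.
Sauce reduction has to be done before starch cooking (must start by minute 244, minus 10-minute gap → minute 234). That means finishing by minute 234, i.e. starting by 234 − 55 = minute 179.
To finish by minute 329, plating setup (duration 20) must start no later than minute 309.
Vegetable prep has several dependents: sauce reduction (must start by minute 179); plating setup (must start by minute 309). The earliest of those limits is minute 179, so vegetable prep must start by 179 − 40 = minute 139.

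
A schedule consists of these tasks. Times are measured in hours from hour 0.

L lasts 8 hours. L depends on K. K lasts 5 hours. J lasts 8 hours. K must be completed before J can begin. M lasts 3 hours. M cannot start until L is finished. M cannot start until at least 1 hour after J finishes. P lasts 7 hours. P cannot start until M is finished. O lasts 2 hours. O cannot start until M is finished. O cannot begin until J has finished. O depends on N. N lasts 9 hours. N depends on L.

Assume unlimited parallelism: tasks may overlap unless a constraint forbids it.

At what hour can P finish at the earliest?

K can start immediately at hour 0; it finishes at hour 5.
L cannot begin until K (finishes hour 5). It runs from hour 5 to 5 + 8 = hour 13.
After K (finishes hour 5), J can start at hour 5 and finishes at hour 13.
M has to wait for L (finishes hour 13); J (finishes hour 13, plus 1-hour gap → hour 14). The latest of these is hour 14, so M runs hour 14 to 14 + 3 = hour 17.
P cannot begin until M (finishes hour 17). It runs from hour 17 to 17 + 7 = hour 24.

24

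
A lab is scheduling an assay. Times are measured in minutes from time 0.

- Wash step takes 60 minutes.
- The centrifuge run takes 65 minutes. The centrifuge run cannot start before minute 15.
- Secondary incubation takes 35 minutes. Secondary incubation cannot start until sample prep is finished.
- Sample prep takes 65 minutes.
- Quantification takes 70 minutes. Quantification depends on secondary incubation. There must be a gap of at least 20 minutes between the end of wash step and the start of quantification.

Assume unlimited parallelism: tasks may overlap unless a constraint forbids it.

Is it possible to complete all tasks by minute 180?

Wash step has no prerequisites, so it starts at minute 0 and finishes at minute 60.
The centrifuge run cannot begin until its own release at minute 15. It runs from minute 15 to 15 + 65 = minute 80.
Sample prep can start immediately at minute 0; it finishes at minute 65.
Secondary incubation waits on sample prep (finishes minute 65), so it starts at minute 65 and finishes at 65 + 35 = minute 100.
Quantification has to wait for secondary incubation (finishes minute 100); wash step (finishes minute 60, plus 20-minute gap → minute 80). The latest of these is minute 100, so quantification runs minute 100 to 100 + 70 = minute 170.
Every task is finished by minute 170, which is no later than the deadline of 180, so the schedule is feasible.

Yes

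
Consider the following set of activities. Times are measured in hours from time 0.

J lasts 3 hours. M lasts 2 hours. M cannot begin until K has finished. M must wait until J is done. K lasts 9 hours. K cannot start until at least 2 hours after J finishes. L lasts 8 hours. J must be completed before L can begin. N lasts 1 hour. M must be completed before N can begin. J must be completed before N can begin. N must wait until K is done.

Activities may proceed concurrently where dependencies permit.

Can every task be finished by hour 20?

J has no prerequisites, so it starts at hour 0 and finishes at hour 3.
After J (finishes hour 3), L can start at hour 3 and finishes at hour 11.
K cannot begin until J (finishes hour 3, plus 2-hour gap → hour 5). It runs from hour 5 to 5 + 9 = hour 14.
For M: K (finishes hour 14); J (finishes hour 3). Taking the maximum gives a start of hour 14, and it finishes at 14 + 2 = hour 16.
N needs all of M (finishes hour 16); J (finishes hour 3); K (finishes hour 14). That puts its earliest start at hour 16; it finishes at 16 + 1 = hour 17.
Every task is finished by hour 17, which is no later than the deadline of 20, so the schedule is feasible.

Yes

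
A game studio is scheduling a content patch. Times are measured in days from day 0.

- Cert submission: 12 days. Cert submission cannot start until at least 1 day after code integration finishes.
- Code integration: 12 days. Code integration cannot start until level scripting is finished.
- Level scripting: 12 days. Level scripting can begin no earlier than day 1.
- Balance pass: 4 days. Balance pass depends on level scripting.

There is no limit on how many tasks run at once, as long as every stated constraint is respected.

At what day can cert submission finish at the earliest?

Level scripting cannot begin until its own release at day 1. It runs from day 1 to 1 + 12 = day 13.
After level scripting (finishes day 13), code integration can start at day 13 and finishes at day 25.
Cert submission cannot begin until code integration (finishes day 25, plus 1-day gap → day 26). It runs from day 26 to 26 + 12 = day 38.

38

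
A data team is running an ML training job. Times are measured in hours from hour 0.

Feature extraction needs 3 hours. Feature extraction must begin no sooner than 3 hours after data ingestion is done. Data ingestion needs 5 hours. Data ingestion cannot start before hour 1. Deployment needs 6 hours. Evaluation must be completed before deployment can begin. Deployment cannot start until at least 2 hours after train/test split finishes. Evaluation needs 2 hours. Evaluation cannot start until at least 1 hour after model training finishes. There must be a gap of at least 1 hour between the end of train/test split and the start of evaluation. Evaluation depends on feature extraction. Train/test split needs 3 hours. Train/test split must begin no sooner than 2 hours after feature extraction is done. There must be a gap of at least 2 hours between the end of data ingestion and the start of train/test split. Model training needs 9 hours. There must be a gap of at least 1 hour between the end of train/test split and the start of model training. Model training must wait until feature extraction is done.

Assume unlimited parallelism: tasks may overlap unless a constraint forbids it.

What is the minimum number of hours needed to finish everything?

After its own release at hour 1, data ingestion can start at hour 1 and finishes at hour 6.
Feature extraction waits on data ingestion (finishes hour 6, plus 3-hour gap → hour 9), so it starts at hour 9 and finishes at 9 + 3 = hour 12.
Train/test split needs all of feature extraction (finishes hour 12, plus 2-hour gap → hour 14); data ingestion (finishes hour 6, plus 2-hour gap → hour 8). That puts its earliest start at hour 14; it finishes at 14 + 3 = hour 17.
Model training cannot start until train/test split (finishes hour 17, plus 1-hour gap → hour 18); feature extraction (finishes hour 12). The controlling bound is hour 18, so model training finishes at 18 + 9 = hour 27.
Evaluation has to wait for model training (finishes hour 27, plus 1-hour gap → hour 28); train/test split (finishes hour 17, plus 1-hour gap → hour 18); feature extraction (finishes hour 12). The latest of these is hour 28, so evaluation runs hour 28 to 28 + 2 = hour 30.
Deployment cannot start until evaluation (finishes hour 30); train/test split (finishes hour 17, plus 2-hour gap → hour 19). The controlling bound is hour 30, so deployment finishes at 30 + 6 = hour 36.
All tasks are finished once the last one completes. Finish times: Data ingestion at 6, Feature extraction at 12, Train/test split at 17, Model training at 27, Evaluation at 30, Deployment at 36. The latest is hour 36.

36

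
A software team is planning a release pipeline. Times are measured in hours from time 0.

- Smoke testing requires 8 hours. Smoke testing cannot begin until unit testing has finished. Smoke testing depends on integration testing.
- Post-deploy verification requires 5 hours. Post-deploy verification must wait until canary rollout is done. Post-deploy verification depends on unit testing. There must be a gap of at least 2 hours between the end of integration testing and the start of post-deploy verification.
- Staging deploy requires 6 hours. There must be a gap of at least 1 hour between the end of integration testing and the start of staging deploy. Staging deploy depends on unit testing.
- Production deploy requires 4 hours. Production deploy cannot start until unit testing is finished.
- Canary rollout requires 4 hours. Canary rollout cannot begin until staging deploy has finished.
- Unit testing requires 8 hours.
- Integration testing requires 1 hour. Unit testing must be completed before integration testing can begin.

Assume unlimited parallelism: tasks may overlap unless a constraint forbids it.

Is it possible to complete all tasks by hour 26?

Unit testing can start immediately at hour 0; it finishes at hour 8.
After unit testing (finishes hour 8), production deploy can start at hour 8 and finishes at hour 12.
Integration testing cannot begin until unit testing (finishes hour 8). It runs from hour 8 to 8 + 1 = hour 9.
Smoke testing has to wait for unit testing (finishes hour 8); integration testing (finishes hour 9). The latest of these is hour 9, so smoke testing runs hour 9 to 9 + 8 = hour 17.
Staging deploy needs all of integration testing (finishes hour 9, plus 1-hour gap → hour 10); unit testing (finishes hour 8). That puts its earliest start at hour 10; it finishes at 10 + 6 = hour 16.
Canary rollout cannot begin until staging deploy (finishes hour 16). It runs from hour 16 to 16 + 4 = hour 20.
Post-deploy verification needs all of canary rollout (finishes hour 20); unit testing (finishes hour 8); integration testing (finishes hour 9, plus 2-hour gap → hour 11). That puts its earliest start at hour 20; it finishes at 20 + 5 = hour 25.
Every task is finished by hour 25, which is no later than the deadline of 26, so the schedule is feasible.

Yes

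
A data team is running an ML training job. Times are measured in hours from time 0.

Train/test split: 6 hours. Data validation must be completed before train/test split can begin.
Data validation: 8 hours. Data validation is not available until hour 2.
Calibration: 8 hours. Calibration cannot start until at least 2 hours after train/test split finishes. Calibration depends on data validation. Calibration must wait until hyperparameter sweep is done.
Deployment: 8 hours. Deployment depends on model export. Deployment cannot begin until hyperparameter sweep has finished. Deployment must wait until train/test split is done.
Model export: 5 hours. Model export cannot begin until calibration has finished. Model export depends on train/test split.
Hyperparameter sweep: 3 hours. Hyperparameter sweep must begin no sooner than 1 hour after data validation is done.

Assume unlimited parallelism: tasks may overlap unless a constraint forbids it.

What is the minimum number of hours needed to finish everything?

39

After its own release at hour 2, data validation can start at hour 2 and finishes at hour 10.
After data validation (finishes hour 10, plus 1-hour gap → hour 11), hyperparameter sweep can start at hour 11 and finishes at hour 14.
Train/test split cannot begin until data validation (finishes hour 10). It runs from hour 10 to 10 + 6 = hour 16.
For calibration: train/test split (finishes hour 16, plus 2-hour gap → hour 18); data validation (finishes hour 10); hyperparameter sweep (finishes hour 14). Taking the maximum gives a start of hour 18, and it finishes at 18 + 8 = hour 26.
For model export: calibration (finishes hour 26); train/test split (finishes hour 16). Taking the maximum gives a start of hour 26, and it finishes at 26 + 5 = hour 31.
For deployment: model export (finishes hour 31); hyperparameter sweep (finishes hour 14); train/test split (finishes hour 16). Taking the maximum gives a start of hour 31, and it finishes at 31 + 8 = hour 39.
All tasks are finished once the last one completes. Finish times: Data validation at 10, Train/test split at 16, Hyperparameter sweep at 14, Calibration at 26, Model export at 31, Deployment at 39. The latest is hour 39.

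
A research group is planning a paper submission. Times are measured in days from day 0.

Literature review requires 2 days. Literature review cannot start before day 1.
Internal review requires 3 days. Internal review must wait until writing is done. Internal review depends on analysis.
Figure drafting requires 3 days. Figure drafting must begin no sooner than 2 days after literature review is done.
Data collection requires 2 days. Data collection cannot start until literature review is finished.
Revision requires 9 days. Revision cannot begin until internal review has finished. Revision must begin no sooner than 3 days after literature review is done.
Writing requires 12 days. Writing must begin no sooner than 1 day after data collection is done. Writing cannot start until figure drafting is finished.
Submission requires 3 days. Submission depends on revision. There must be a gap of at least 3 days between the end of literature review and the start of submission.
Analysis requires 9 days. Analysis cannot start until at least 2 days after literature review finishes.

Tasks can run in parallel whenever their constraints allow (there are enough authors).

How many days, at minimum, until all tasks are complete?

35

Literature review cannot begin until its own release at day 1. It runs from day 1 to 1 + 2 = day 3.
Figure drafting waits on literature review (finishes day 3, plus 2-day gap → day 5), so it starts at day 5 and finishes at 5 + 3 = day 8.
Analysis waits on literature review (finishes day 3, plus 2-day gap → day 5), so it starts at day 5 and finishes at 5 + 9 = day 14.
Data collection waits on literature review (finishes day 3), so it starts at day 3 and finishes at 3 + 2 = day 5.
Writing has to wait for data collection (finishes day 5, plus 1-day gap → day 6); figure drafting (finishes day 8). The latest of these is day 8, so writing runs day 8 to 8 + 12 = day 20.
Internal review cannot start until writing (finishes day 20); analysis (finishes day 14). The controlling bound is day 20, so internal review finishes at 20 + 3 = day 23.
Revision cannot start until internal review (finishes day 23); literature review (finishes day 3, plus 3-day gap → day 6). The controlling bound is day 23, so revision finishes at 23 + 9 = day 32.
For submission: revision (finishes day 32); literature review (finishes day 3, plus 3-day gap → day 6). Taking the maximum gives a start of day 32, and it finishes at 32 + 3 = day 35.
All tasks are finished once the last one completes. Finish times: Literature review at 3, Data collection at 5, Analysis at 14, Figure drafting at 8, Writing at 20, Internal review at 23, Revision at 32, Submission at 35. The latest is day 35.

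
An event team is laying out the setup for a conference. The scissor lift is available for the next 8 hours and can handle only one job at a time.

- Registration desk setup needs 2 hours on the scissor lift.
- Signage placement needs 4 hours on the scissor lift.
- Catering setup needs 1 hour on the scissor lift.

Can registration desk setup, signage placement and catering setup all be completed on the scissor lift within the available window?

Yes

Running back to back, the jobs need 2 + 4 + 1 = 7 hours on the scissor lift.
Since 7 ≤ 8, they fit within the window.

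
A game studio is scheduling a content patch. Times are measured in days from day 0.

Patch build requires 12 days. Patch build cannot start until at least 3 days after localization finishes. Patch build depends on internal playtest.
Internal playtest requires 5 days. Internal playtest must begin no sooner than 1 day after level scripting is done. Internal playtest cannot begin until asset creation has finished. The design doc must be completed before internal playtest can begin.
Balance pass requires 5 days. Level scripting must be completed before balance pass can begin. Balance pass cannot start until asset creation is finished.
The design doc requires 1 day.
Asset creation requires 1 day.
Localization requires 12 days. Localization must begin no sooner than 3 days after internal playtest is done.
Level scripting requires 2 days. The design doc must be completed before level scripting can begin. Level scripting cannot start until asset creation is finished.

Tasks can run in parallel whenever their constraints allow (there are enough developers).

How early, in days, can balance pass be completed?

8

Nothing blocks asset creation, so it runs from day 0 to day 1.
The design doc can start immediately at day 0; it finishes at day 1.
Level scripting cannot start until the design doc (finishes day 1); asset creation (finishes day 1). The controlling bound is day 1, so level scripting finishes at 1 + 2 = day 3.
Balance pass needs all of level scripting (finishes day 3); asset creation (finishes day 1). That puts its earliest start at day 3; it finishes at 3 + 5 = day 8.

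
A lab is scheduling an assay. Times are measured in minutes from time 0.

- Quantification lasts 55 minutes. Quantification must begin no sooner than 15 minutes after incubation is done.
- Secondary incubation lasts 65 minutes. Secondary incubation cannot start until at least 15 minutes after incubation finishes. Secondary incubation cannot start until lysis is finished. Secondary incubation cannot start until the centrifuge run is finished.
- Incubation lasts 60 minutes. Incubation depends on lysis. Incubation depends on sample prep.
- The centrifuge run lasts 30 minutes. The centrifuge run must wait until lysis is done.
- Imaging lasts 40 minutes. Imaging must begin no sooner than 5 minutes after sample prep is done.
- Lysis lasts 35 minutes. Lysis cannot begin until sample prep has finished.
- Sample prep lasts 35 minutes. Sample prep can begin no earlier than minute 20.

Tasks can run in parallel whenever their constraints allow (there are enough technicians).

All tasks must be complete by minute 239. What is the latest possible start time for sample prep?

29

Nothing follows secondary incubation; the deadline of minute 239 is its only limit. It must start by 239 − 65 = minute 174.
To finish by minute 239, quantification (duration 55) must start no later than minute 184.
Incubation must finish in time for secondary incubation (must start by minute 174, minus 15-minute gap → minute 159); quantification (must start by minute 184, minus 15-minute gap → minute 169). The tightest is minute 159, so incubation must start by 159 − 60 = minute 99.
The centrifuge run must finish before secondary incubation (must start by minute 174). With a 30-minute duration, the centrifuge run must start by 174 − 30 = minute 144.
Lysis feeds incubation (must start by minute 99); the centrifuge run (must start by minute 144); secondary incubation (must start by minute 174). Taking the minimum, lysis must finish by minute 99 and start by 99 − 35 = minute 64.
Imaging has no dependents, so it just needs to finish by minute 239. Starting by 239 − 40 = minute 199 achieves that.
Sample prep feeds lysis (must start by minute 64); incubation (must start by minute 99); imaging (must start by minute 199, minus 5-minute gap → minute 194). Taking the minimum, sample prep must finish by minute 64 and start by 64 − 35 = minute 29.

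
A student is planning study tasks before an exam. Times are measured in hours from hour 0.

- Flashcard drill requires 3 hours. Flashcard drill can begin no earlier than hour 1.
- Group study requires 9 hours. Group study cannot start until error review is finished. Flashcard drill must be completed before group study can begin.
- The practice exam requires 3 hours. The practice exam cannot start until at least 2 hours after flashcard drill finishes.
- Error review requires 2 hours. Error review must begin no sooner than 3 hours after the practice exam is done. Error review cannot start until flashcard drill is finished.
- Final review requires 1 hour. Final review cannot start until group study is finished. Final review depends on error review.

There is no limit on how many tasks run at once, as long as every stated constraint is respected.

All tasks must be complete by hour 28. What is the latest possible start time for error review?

Nothing follows final review; the deadline of hour 28 is its only limit. It must start by 28 − 1 = hour 27.
Group study has to be done before final review (must start by hour 27). That means finishing by hour 27, i.e. starting by 27 − 9 = hour 18.
Error review has several dependents: group study (must start by hour 18); final review (must start by hour 27). The earliest of those limits is hour 18, so error review must start by 18 − 2 = hour 16.

16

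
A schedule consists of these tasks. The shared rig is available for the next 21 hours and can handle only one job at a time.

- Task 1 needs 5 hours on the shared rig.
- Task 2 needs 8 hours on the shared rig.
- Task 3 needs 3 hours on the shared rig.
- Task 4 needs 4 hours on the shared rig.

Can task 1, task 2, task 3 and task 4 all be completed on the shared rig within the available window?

Running back to back, the jobs need 5 + 8 + 3 + 4 = 20 hours on the shared rig.
Since 20 ≤ 21, they fit within the window.

Yes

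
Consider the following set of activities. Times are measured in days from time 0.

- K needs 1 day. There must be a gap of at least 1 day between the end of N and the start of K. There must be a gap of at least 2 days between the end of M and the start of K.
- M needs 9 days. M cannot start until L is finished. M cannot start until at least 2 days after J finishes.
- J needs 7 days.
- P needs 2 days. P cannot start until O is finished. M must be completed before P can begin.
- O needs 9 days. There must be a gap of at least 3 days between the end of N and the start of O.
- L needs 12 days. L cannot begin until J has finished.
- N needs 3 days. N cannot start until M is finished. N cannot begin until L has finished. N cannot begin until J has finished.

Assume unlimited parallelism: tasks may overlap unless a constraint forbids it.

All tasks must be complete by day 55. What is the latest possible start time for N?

To finish by day 55, K (duration 1) must start no later than day 54.
To finish by day 55, P (duration 2) must start no later than day 53.
O must finish before P (must start by day 53). With a 9-day duration, O must start by 53 − 9 = day 44.
For N: K (must start by day 54, minus 1-day gap → day 53); O (must start by day 44, minus 3-day gap → day 41). The most restrictive is day 41; with a 3-day duration, N must start by day 38.

38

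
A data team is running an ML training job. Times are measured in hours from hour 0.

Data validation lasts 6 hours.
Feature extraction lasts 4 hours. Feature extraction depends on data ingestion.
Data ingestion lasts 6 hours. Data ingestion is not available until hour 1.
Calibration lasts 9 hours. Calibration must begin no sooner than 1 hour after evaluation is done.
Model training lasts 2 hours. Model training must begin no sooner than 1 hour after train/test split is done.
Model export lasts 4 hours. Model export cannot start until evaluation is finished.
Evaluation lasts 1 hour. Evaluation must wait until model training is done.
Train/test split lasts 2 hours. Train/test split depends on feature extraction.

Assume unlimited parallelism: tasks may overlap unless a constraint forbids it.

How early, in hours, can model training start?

14

Data ingestion cannot begin until its own release at hour 1. It runs from hour 1 to 1 + 6 = hour 7.
Feature extraction cannot begin until data ingestion (finishes hour 7). It runs from hour 7 to 7 + 4 = hour 11.
Train/test split cannot begin until feature extraction (finishes hour 11). It runs from hour 11 to 11 + 2 = hour 13.
Model training waits on train/test split (finishes hour 13, plus 1-hour gap → hour 14), so the earliest it can start is hour 14.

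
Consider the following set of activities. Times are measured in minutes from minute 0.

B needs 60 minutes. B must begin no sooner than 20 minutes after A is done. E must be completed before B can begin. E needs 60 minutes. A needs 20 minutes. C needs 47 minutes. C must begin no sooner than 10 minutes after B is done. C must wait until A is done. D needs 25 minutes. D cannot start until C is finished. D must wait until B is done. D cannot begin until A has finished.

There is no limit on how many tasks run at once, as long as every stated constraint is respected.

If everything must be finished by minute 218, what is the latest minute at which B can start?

76

D must finish by minute 218; it takes 25 minutes, so it must start by 218 − 25 = minute 193.
C has to be done before D (must start by minute 193). That means finishing by minute 193, i.e. starting by 193 − 47 = minute 146.
For B: C (must start by minute 146, minus 10-minute gap → minute 136); D (must start by minute 193). The most restrictive is minute 136; with a 60-minute duration, B must start by minute 76.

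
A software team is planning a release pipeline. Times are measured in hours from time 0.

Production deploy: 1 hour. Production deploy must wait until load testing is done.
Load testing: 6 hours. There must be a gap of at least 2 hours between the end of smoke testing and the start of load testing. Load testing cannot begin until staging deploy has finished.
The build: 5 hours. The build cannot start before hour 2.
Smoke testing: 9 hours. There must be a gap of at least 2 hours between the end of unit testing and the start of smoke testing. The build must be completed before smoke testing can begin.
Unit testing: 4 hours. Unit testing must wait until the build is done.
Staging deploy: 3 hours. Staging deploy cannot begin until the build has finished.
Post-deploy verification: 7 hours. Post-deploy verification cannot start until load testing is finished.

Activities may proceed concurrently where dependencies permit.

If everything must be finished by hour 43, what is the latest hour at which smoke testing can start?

Production deploy must finish by hour 43; it takes 1 hour, so it must start by 43 − 1 = hour 42.
Post-deploy verification has no dependents, so it just needs to finish by hour 43. Starting by 43 − 7 = hour 36 achieves that.
Load testing feeds production deploy (must start by hour 42); post-deploy verification (must start by hour 36). Taking the minimum, load testing must finish by hour 36 and start by 36 − 6 = hour 30.
Since load testing (must start by hour 30, minus 2-hour gap → hour 28) depends on it, smoke testing must finish by hour 28. Backing off its 9-hour duration gives a latest start of hour 19.

19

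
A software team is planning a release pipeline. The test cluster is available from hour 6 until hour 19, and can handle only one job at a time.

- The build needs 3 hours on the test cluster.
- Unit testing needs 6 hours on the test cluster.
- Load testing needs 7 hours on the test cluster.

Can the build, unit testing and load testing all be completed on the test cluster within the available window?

The test cluster window is 19 − 6 = 13 hours.
Running back to back, the jobs need 3 + 6 + 7 = 16 hours on the test cluster.
Since 16 > 13, they cannot all fit.

No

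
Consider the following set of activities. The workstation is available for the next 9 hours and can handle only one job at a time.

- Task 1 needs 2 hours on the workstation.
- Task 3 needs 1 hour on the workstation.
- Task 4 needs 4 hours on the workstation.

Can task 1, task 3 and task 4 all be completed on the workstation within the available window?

Running back to back, the jobs need 2 + 1 + 4 = 7 hours on the workstation.
Since 7 ≤ 9, they fit within the window.

Yes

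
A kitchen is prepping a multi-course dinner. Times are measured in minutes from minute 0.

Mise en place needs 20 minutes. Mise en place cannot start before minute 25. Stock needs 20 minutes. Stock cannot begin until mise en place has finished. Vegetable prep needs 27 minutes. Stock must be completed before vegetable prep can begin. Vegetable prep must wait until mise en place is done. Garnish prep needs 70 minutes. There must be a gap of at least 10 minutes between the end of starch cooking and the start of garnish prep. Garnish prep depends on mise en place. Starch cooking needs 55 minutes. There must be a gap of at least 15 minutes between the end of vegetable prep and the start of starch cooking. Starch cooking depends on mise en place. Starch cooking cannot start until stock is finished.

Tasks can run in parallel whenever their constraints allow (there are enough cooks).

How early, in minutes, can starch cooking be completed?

After its own release at minute 25, mise en place can start at minute 25 and finishes at minute 45.
Stock cannot begin until mise en place (finishes minute 45). It runs from minute 45 to 45 + 20 = minute 65.
Vegetable prep needs all of stock (finishes minute 65); mise en place (finishes minute 45). That puts its earliest start at minute 65; it finishes at 65 + 27 = minute 92.
For starch cooking: vegetable prep (finishes minute 92, plus 15-minute gap → minute 107); mise en place (finishes minute 45); stock (finishes minute 65). Taking the maximum gives a start of minute 107, and it finishes at 107 + 55 = minute 162.

162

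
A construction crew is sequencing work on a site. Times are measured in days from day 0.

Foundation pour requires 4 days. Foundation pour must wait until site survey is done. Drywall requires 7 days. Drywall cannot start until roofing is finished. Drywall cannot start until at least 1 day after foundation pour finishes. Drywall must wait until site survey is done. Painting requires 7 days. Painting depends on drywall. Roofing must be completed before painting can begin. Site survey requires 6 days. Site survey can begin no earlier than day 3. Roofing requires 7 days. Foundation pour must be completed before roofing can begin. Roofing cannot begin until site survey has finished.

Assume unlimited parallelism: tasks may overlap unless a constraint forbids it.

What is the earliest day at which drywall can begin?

20

Site survey cannot begin until its own release at day 3. It runs from day 3 to 3 + 6 = day 9.
Foundation pour waits on site survey (finishes day 9), so it starts at day 9 and finishes at 9 + 4 = day 13.
Roofing needs all of foundation pour (finishes day 13); site survey (finishes day 9). That puts its earliest start at day 13; it finishes at 13 + 7 = day 20.
Drywall waits on roofing (finishes day 20); foundation pour (finishes day 13, plus 1-day gap → day 14); site survey (finishes day 9). The latest of these is day 20, which is the earliest drywall can start.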